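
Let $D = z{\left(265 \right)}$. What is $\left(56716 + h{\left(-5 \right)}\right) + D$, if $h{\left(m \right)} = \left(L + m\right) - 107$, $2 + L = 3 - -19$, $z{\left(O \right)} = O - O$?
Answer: $56624$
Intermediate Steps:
$z{\left(O \right)} = 0$
$L = 20$ ($L = -2 + \left(3 - -19\right) = -2 + \left(3 + 19\right) = -2 + 22 = 20$)
$D = 0$
$h{\left(m \right)} = -87 + m$ ($h{\left(m \right)} = \left(20 + m\right) - 107 = -87 + m$)
$\left(56716 + h{\left(-5 \right)}\right) + D = \left(56716 - 92\right) + 0 = 56624 + 0 = 56624$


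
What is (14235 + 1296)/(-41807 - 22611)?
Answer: -501/2078 ≈ -0.24110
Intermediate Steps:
(14235 + 1296)/(-41807 - 22611) = 15531/(-64418) = 15531*(-1/64418) = -501/2078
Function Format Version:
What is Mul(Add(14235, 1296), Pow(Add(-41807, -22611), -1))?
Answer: Rational(-501, 2078) ≈ -0.24110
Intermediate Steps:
Mul(Add(14235, 1296), Pow(Add(-41807, -22611), -1)) = Mul(15531, Pow(-64418, -1)) = Mul(15531, Rational(-1, 64418)) = Rational(-501, 2078)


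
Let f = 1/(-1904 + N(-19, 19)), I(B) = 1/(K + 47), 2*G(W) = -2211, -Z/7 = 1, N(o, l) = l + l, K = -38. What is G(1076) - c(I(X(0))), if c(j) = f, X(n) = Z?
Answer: -1031431/933 ≈ -1105.5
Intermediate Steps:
N(o, l) = 2*l
Z = -7 (Z = -7*1 = -7)
X(n) = -7
G(W) = -2211/2 (G(W) = (½)*(-2211) = -2211/2)
I(B) = ⅑ (I(B) = 1/(-38 + 47) = 1/9 = ⅑)
f = -1/1866 (f = 1/(-1904 + 2*19) = 1/(-1904 + 38) = 1/(-1866) = -1/1866 ≈ -0.00053591)
c(j) = -1/1866
G(1076) - c(I(X(0))) = -2211/2 - 1*(-1/1866) = -2211/2 + 1/1866 = -1031431/933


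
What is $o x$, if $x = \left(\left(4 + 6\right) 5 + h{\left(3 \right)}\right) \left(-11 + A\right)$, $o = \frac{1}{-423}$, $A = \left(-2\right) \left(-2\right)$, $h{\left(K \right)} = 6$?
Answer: $\frac{392}{423} \approx 0.92671$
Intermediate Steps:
$A = 4$
$o = - \frac{1}{423} \approx -0.0023641$
$x = -392$ ($x = \left(\left(4 + 6\right) 5 + 6\right) \left(-11 + 4\right) = \left(10 \cdot 5 + 6\right) \left(-7\right) = \left(50 + 6\right) \left(-7\right) = 56 \left(-7\right) = -392$)
$o x = \left(- \frac{1}{423}\right) \left(-392\right) = \frac{392}{423}$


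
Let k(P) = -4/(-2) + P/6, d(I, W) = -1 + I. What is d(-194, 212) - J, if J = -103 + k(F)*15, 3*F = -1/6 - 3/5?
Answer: -4369/36 ≈ -121.36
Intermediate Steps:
F = -23/90 (F = (-1/6 - 3/5)/3 = (-1*⅙ - 3*⅕)/3 = (-⅙ - ⅗)/3 = (⅓)*(-23/30) = -23/90 ≈ -0.25556)
k(P) = 2 + P/6 (k(P) = -4*(-½) + P*(⅙) = 2 + P/6)
J = -2651/36 (J = -103 + (2 + (⅙)*(-23/90))*15 = -103 + (2 - 23/540)*15 = -103 + (1057/540)*15 = -103 + 1057/36 = -2651/36 ≈ -73.639)
d(-194, 212) - J = (-1 - 194) - 1*(-2651/36) = -195 + 2651/36 = -4369/36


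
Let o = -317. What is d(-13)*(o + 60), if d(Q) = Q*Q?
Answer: -43433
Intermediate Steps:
d(Q) = Q**2
d(-13)*(o + 60) = (-13)**2*(-317 + 60) = 169*(-257) = -43433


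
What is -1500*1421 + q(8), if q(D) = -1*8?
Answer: -2131508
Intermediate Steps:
q(D) = -8
-1500*1421 + q(8) = -1500*1421 - 8 = -2131500 - 8 = -2131508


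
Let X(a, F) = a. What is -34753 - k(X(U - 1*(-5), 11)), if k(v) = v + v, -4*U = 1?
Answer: -69525/2 ≈ -34763.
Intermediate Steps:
U = -¼ (U = -¼*1 = -¼ ≈ -0.25000)
k(v) = 2*v
-34753 - k(X(U - 1*(-5), 11)) = -34753 - 2*(-¼ - 1*(-5)) = -34753 - 2*(-¼ + 5) = -34753 - 2*19/4 = -34753 - 1*19/2 = -34753 - 19/2 = -69525/2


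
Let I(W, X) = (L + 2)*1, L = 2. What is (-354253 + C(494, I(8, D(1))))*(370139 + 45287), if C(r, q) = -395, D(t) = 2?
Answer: -147330000048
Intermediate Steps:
I(W, X) = 4 (I(W, X) = (2 + 2)*1 = 4*1 = 4)
(-354253 + C(494, I(8, D(1))))*(370139 + 45287) = (-354253 - 395)*(370139 + 45287) = -354648*415426 = -147330000048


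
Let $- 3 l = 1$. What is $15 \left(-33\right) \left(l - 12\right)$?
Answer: $6105$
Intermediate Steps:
$l = - \frac{1}{3}$ ($l = \left(- \frac{1}{3}\right) 1 = - \frac{1}{3} \approx -0.33333$)
$15 \left(-33\right) \left(l - 12\right) = 15 \left(-33\right) \left(- \frac{1}{3} - 12\right) = - 495 \left(- \frac{1}{3} - 12\right) = \left(-495\right) \left(- \frac{37}{3}\right) = 6105$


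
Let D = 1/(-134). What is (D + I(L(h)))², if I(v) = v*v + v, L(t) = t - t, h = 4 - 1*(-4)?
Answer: 1/17956 ≈ 5.5692e-5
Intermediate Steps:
h = 8 (h = 4 + 4 = 8)
D = -1/134 ≈ -0.0074627
L(t) = 0
I(v) = v + v² (I(v) = v² + v = v + v²)
(D + I(L(h)))² = (-1/134 + 0*(1 + 0))² = (-1/134 + 0*1)² = (-1/134 + 0)² = (-1/134)² = 1/17956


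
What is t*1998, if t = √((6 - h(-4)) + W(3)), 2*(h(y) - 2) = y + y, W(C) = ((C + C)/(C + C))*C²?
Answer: 1998*√17 ≈ 8238.0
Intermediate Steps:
W(C) = C² (W(C) = ((2*C)/((2*C)))*C² = ((2*C)*(1/(2*C)))*C² = 1*C² = C²)
h(y) = 2 + y (h(y) = 2 + (y + y)/2 = 2 + (2*y)/2 = 2 + y)
t = √17 (t = √((6 - (2 - 4)) + 3²) = √((6 - 1*(-2)) + 9) = √((6 + 2) + 9) = √(8 + 9) = √17 ≈ 4.1231)
t*1998 = √17*1998 = 1998*√17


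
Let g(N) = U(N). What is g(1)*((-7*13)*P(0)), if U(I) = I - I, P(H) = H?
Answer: 0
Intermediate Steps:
U(I) = 0
g(N) = 0
g(1)*((-7*13)*P(0)) = 0*(-7*13*0) = 0*(-91*0) = 0*0 = 0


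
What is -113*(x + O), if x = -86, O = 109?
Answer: -2599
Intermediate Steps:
-113*(x + O) = -113*(-86 + 109) = -113*23 = -2599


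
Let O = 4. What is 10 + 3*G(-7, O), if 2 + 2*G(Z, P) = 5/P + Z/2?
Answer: 29/8 ≈ 3.6250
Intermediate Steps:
G(Z, P) = -1 + Z/4 + 5/(2*P) (G(Z, P) = -1 + (5/P + Z/2)/2 = -1 + (Z/2 + 5/P)/2 = -1 + (Z/4 + 5/(2*P)) = -1 + Z/4 + 5/(2*P))
10 + 3*G(-7, O) = 10 + 3*((1/4)*(10 + 4*(-4 - 7))/4) = 10 + 3*((1/4)*(1/4)*(10 + 4*(-11))) = 10 + 3*((1/4)*(1/4)*(10 - 44)) = 10 + 3*((1/4)*(1/4)*(-34)) = 10 + 3*(-17/8) = 10 - 51/8 = 29/8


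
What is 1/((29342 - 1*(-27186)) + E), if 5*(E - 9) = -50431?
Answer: 5/232254 ≈ 2.1528e-5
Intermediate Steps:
E = -50386/5 (E = 9 + (⅕)*(-50431) = 9 - 50431/5 = -50386/5 ≈ -10077.)
1/((29342 - 1*(-27186)) + E) = 1/((29342 - 1*(-27186)) - 50386/5) = 1/((29342 + 27186) - 50386/5) = 1/(56528 - 50386/5) = 1/(232254/5) = 5/232254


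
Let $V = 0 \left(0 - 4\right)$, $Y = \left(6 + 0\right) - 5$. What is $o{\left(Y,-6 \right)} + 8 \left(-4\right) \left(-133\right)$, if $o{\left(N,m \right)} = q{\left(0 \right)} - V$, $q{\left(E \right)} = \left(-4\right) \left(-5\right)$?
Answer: $4276$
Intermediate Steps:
$q{\left(E \right)} = 20$
$Y = 1$ ($Y = 6 - 5 = 1$)
$V = 0$ ($V = 0 \left(-4\right) = 0$)
$o{\left(N,m \right)} = 20$ ($o{\left(N,m \right)} = 20 - 0 = 20 + 0 = 20$)
$o{\left(Y,-6 \right)} + 8 \left(-4\right) \left(-133\right) = 20 + 8 \left(-4\right) \left(-133\right) = 20 - -4256 = 20 + 4256 = 4276$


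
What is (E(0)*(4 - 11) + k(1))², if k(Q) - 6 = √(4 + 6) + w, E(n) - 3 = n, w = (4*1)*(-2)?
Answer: (-23 + √10)² ≈ 393.54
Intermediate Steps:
w = -8 (w = 4*(-2) = -8)
E(n) = 3 + n
k(Q) = -2 + √10 (k(Q) = 6 + (√(4 + 6) - 8) = 6 + (√10 - 8) = 6 + (-8 + √10) = -2 + √10)
(E(0)*(4 - 11) + k(1))² = ((3 + 0)*(4 - 11) + (-2 + √10))² = (3*(-7) + (-2 + √10))² = (-21 + (-2 + √10))² = (-23 + √10)²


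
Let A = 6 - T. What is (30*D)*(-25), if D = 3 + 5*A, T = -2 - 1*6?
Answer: -54750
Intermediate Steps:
T = -8 (T = -2 - 6 = -8)
A = 14 (A = 6 - 1*(-8) = 6 + 8 = 14)
D = 73 (D = 3 + 5*14 = 3 + 70 = 73)
(30*D)*(-25) = (30*73)*(-25) = 2190*(-25) = -54750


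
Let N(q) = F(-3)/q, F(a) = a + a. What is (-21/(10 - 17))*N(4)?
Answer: -9/2 ≈ -4.5000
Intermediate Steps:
F(a) = 2*a
N(q) = -6/q (N(q) = (2*(-3))/q = -6/q)
(-21/(10 - 17))*N(4) = (-21/(10 - 17))*(-6/4) = (-21/(-7))*(-6*1/4) = -1/7*(-21)*(-3/2) = 3*(-3/2) = -9/2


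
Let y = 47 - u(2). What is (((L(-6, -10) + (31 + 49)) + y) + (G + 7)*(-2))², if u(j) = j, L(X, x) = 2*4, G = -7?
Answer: 17689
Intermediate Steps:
L(X, x) = 8
y = 45 (y = 47 - 1*2 = 47 - 2 = 45)
(((L(-6, -10) + (31 + 49)) + y) + (G + 7)*(-2))² = (((8 + (31 + 49)) + 45) + (-7 + 7)*(-2))² = (((8 + 80) + 45) + 0*(-2))² = ((88 + 45) + 0)² = (133 + 0)² = 133² = 17689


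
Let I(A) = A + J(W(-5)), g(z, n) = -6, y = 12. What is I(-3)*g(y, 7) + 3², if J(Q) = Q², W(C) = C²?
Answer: -3723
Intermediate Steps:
I(A) = 625 + A (I(A) = A + ((-5)²)² = A + 25² = A + 625 = 625 + A)
I(-3)*g(y, 7) + 3² = (625 - 3)*(-6) + 3² = 622*(-6) + 9 = -3732 + 9 = -3723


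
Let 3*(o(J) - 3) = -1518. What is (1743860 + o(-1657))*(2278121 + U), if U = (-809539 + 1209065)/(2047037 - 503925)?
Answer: 3064295331916972923/771556 ≈ 3.9716e+12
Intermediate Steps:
o(J) = -503 (o(J) = 3 + (⅓)*(-1518) = 3 - 506 = -503)
U = 199763/771556 (U = 399526/1543112 = 399526*(1/1543112) = 199763/771556 ≈ 0.25891)
(1743860 + o(-1657))*(2278121 + U) = (1743860 - 503)*(2278121 + 199763/771556) = 1743357*(1757698126039/771556) = 3064295331916972923/771556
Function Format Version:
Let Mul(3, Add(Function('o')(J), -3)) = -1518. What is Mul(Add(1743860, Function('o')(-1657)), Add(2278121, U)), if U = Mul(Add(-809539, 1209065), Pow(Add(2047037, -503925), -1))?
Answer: Rational(3064295331916972923, 771556) ≈ 3.9716e+12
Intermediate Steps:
Function('o')(J) = -503 (Function('o')(J) = Add(3, Mul(Rational(1, 3), -1518)) = Add(3, -506) = -503)
U = Rational(199763, 771556) (U = Mul(399526, Pow(1543112, -1)) = Mul(399526, Rational(1, 1543112)) = Rational(199763, 771556) ≈ 0.25891)
Mul(Add(1743860, Function('o')(-1657)), Add(2278121, U)) = Mul(Add(1743860, -503), Add(2278121, Rational(199763, 771556))) = Mul(1743357, Rational(1757698126039, 771556)) = Rational(3064295331916972923, 771556)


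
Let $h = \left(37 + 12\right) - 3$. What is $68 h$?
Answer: $3128$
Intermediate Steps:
$h = 46$ ($h = 49 - 3 = 46$)
$68 h = 68 \cdot 46 = 3128$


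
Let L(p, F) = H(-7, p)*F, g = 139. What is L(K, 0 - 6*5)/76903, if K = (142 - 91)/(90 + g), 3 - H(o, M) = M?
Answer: -360/332279 ≈ -0.0010834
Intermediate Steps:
H(o, M) = 3 - M
K = 51/229 (K = (142 - 91)/(90 + 139) = 51/229 ≈ 0.22271)
L(p, F) = F*(3 - p) (L(p, F) = (3 - p)*F = F*(3 - p))
L(K, 0 - 6*5)/76903 = ((0 - 6*5)*(3 - 1*51/229))/76903 = ((0 - 30)*(3 - 51/229))*(1/76903) = -30*636/229*(1/76903) = -19080/229*1/76903 = -360/332279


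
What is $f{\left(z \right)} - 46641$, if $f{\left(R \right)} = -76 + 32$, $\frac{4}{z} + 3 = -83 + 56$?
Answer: $-46685$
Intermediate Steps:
$z = - \frac{2}{15}$ ($z = \frac{4}{-3 + \left(-83 + 56\right)} = \frac{4}{-3 - 27} = \frac{4}{-30} = 4 \left(- \frac{1}{30}\right) = - \frac{2}{15} \approx -0.13333$)
$f{\left(R \right)} = -44$
$f{\left(z \right)} - 46641 = -44 - 46641 = -46685$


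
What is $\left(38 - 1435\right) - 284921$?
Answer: $-286318$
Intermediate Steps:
$\left(38 - 1435\right) - 284921 = -1397 - 284921 = -286318$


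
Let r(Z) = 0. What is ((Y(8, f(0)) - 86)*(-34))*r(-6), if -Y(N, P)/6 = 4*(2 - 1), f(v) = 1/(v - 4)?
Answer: 0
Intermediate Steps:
f(v) = 1/(-4 + v)
Y(N, P) = -24 (Y(N, P) = -24*(2 - 1) = -24)
((Y(8, f(0)) - 86)*(-34))*r(-6) = ((-24 - 86)*(-34))*0 = -110*(-34)*0 = 3740*0 = 0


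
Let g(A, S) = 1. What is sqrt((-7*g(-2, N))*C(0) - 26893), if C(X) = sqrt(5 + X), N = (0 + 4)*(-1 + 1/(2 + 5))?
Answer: sqrt(-26893 - 7*sqrt(5)) ≈ 164.04*I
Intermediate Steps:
N = -24/7 (N = 4*(-1 + 1/7) = 4*(-6/7) = -24/7 ≈ -3.4286)
sqrt((-7*g(-2, N))*C(0) - 26893) = sqrt((-7*1)*sqrt(5 + 0) - 26893) = sqrt(-7*sqrt(5) - 26893) = sqrt(-26893 - 7*sqrt(5))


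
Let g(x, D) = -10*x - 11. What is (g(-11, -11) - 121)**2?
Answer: 484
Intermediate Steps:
g(x, D) = -11 - 10*x
(g(-11, -11) - 121)**2 = ((-11 - 10*(-11)) - 121)**2 = ((-11 + 110) - 121)**2 = (99 - 121)**2 = (-22)**2 = 484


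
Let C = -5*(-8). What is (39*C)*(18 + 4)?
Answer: 34320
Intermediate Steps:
C = 40
(39*C)*(18 + 4) = (39*40)*(18 + 4) = 1560*22 = 34320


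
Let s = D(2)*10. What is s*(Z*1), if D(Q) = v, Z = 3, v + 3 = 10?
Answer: 210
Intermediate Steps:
v = 7 (v = -3 + 10 = 7)
D(Q) = 7
s = 70 (s = 7*10 = 70)
s*(Z*1) = 70*(3*1) = 70*3 = 210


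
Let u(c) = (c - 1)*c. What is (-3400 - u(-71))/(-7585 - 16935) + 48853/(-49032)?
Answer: -97564397/150283080 ≈ -0.64920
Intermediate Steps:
u(c) = c*(-1 + c) (u(c) = (-1 + c)*c = c*(-1 + c))
(-3400 - u(-71))/(-7585 - 16935) + 48853/(-49032) = (-3400 - (-71)*(-1 - 71))/(-7585 - 16935) + 48853/(-49032) = (-3400 - (-71)*(-72))/(-24520) + 48853*(-1/49032) = (-3400 - 1*5112)*(-1/24520) - 48853/49032 = (-3400 - 5112)*(-1/24520) - 48853/49032 = -8512*(-1/24520) - 48853/49032 = 1064/3065 - 48853/49032 = -97564397/150283080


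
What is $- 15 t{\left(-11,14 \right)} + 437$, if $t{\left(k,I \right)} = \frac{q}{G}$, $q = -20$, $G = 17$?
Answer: $\frac{7729}{17} \approx 454.65$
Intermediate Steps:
$t{\left(k,I \right)} = - \frac{20}{17}$
$- 15 t{\left(-11,14 \right)} + 437 = \left(-15\right) \left(- \frac{20}{17}\right) + 437 = \frac{300}{17} + 437 = \frac{7729}{17}$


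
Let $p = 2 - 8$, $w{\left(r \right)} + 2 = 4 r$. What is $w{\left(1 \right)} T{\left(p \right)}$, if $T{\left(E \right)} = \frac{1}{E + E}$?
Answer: $- \frac{1}{6} \approx -0.16667$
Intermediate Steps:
$w{\left(r \right)} = -2 + 4 r$
$p = -6$ ($p = 2 - 8 = -6$)
$T{\left(E \right)} = \frac{1}{2 E}$
$w{\left(1 \right)} T{\left(p \right)} = \left(-2 + 4 \cdot 1\right) \frac{1}{2 \left(-6\right)} = \left(-2 + 4\right) \frac{1}{2} \left(- \frac{1}{6}\right) = 2 \left(- \frac{1}{12}\right) = - \frac{1}{6}$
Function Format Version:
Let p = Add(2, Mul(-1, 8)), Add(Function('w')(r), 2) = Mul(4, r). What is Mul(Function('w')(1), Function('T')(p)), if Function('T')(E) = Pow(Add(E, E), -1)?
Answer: Rational(-1, 6) ≈ -0.16667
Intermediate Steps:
Function('w')(r) = Add(-2, Mul(4, r))
p = -6 (p = Add(2, -8) = -6)
Function('T')(E) = Mul(Rational(1, 2), Pow(E, -1)) (Function('T')(E) = Pow(Mul(2, E), -1) = Mul(Rational(1, 2), Pow(E, -1)))
Mul(Function('w')(1), Function('T')(p)) = Mul(Add(-2, Mul(4, 1)), Mul(Rational(1, 2), Pow(-6, -1))) = Mul(Add(-2, 4), Mul(Rational(1, 2), Rational(-1, 6))) = Mul(2, Rational(-1, 12)) = Rational(-1, 6)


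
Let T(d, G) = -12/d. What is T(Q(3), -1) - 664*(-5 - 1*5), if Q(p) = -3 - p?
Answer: 6642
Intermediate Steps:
T(Q(3), -1) - 664*(-5 - 1*5) = -12/(-3 - 1*3) - 664*(-5 - 1*5) = -12/(-3 - 3) - 664*(-5 - 5) = -12/(-6) - 664*(-10) = -12*(-1/6) - 83*(-80) = 2 + 6640 = 6642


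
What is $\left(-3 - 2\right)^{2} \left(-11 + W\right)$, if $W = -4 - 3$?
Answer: $-450$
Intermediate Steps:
$W = -7$
$\left(-3 - 2\right)^{2} \left(-11 + W\right) = \left(-3 - 2\right)^{2} \left(-11 - 7\right) = \left(-5\right)^{2} \left(-18\right) = 25 \left(-18\right) = -450$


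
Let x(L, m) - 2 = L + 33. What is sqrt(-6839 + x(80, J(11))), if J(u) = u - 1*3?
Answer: 82*I ≈ 82.0*I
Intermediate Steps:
J(u) = -3 + u (J(u) = u - 3 = -3 + u)
x(L, m) = 35 + L (x(L, m) = 2 + (L + 33) = 2 + (33 + L) = 35 + L)
sqrt(-6839 + x(80, J(11))) = sqrt(-6839 + (35 + 80)) = sqrt(-6839 + 115) = sqrt(-6724) = 82*I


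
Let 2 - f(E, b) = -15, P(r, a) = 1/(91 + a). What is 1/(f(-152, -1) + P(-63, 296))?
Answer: 387/6580 ≈ 0.058815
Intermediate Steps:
f(E, b) = 17 (f(E, b) = 2 - 1*(-15) = 2 + 15 = 17)
1/(f(-152, -1) + P(-63, 296)) = 1/(17 + 1/(91 + 296)) = 1/(17 + 1/387) = 1/(6580/387) = 387/6580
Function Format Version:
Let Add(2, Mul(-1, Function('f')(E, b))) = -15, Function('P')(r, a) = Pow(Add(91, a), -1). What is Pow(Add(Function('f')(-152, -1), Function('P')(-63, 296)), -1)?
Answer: Rational(387, 6580) ≈ 0.058815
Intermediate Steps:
Function('f')(E, b) = 17 (Function('f')(E, b) = Add(2, Mul(-1, -15)) = Add(2, 15) = 17)
Pow(Add(Function('f')(-152, -1), Function('P')(-63, 296)), -1) = Pow(Add(17, Pow(Add(91, 296), -1)), -1) = Pow(Add(17, Pow(387, -1)), -1) = Pow(Add(17, Rational(1, 387)), -1) = Pow(Rational(6580, 387), -1) = Rational(387, 6580)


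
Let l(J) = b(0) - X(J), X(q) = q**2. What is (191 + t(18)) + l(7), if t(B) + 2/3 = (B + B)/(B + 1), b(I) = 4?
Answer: 8392/57 ≈ 147.23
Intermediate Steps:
l(J) = 4 - J**2
t(B) = -2/3 + 2*B/(1 + B) (t(B) = -2/3 + (B + B)/(B + 1) = -2/3 + (2*B)/(1 + B) = -2/3 + 2*B/(1 + B))
(191 + t(18)) + l(7) = (191 + 2*(-1 + 2*18)/(3*(1 + 18))) + (4 - 1*7**2) = (191 + (2/3)*(-1 + 36)/19) + (4 - 1*49) = (191 + (2/3)*(1/19)*35) + (4 - 49) = (191 + 70/57) - 45 = 10957/57 - 45 = 8392/57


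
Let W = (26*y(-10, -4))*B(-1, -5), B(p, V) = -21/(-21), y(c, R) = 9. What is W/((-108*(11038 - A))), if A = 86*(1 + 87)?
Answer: -13/20820 ≈ -0.00062440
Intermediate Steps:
A = 7568 (A = 86*88 = 7568)
B(p, V) = 1 (B(p, V) = -21*(-1/21) = 1)
W = 234 (W = (26*9)*1 = 234*1 = 234)
W/((-108*(11038 - A))) = 234/((-108*(11038 - 1*7568))) = 234/((-108*(11038 - 7568))) = 234/((-108*3470)) = 234/(-374760) = 234*(-1/374760) = -13/20820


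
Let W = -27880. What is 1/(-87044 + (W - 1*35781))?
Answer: -1/150705 ≈ -6.6355e-6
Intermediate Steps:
1/(-87044 + (W - 1*35781)) = 1/(-87044 + (-27880 - 1*35781)) = 1/(-87044 + (-27880 - 35781)) = 1/(-87044 - 63661) = 1/(-150705) = -1/150705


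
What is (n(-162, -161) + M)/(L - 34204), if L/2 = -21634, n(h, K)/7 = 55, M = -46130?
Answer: 45745/77472 ≈ 0.59047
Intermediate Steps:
n(h, K) = 385 (n(h, K) = 7*55 = 385)
L = -43268 (L = 2*(-21634) = -43268)
(n(-162, -161) + M)/(L - 34204) = (385 - 46130)/(-43268 - 34204) = -45745/(-77472) = -45745*(-1/77472) = 45745/77472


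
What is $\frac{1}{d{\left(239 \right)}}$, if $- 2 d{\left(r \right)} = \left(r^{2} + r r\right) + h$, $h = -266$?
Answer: $- \frac{1}{56988} \approx -1.7548 \cdot 10^{-5}$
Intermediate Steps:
$d{\left(r \right)} = 133 - r^{2}$ ($d{\left(r \right)} = - \frac{\left(r^{2} + r r\right) - 266}{2} = - \frac{\left(r^{2} + r^{2}\right) - 266}{2} = - \frac{2 r^{2} - 266}{2} = - \frac{-266 + 2 r^{2}}{2} = 133 - r^{2}$)
$\frac{1}{d{\left(239 \right)}} = \frac{1}{133 - 239^{2}} = \frac{1}{133 - 57121} = \frac{1}{-56988} = - \frac{1}{56988}$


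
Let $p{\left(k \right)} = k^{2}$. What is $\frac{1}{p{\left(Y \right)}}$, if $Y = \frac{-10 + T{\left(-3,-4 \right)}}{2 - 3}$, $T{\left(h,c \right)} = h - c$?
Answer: $\frac{1}{81} \approx 0.012346$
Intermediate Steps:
$Y = 9$ ($Y = \frac{-10 - -1}{2 - 3} = \frac{-10 + \left(-3 + 4\right)}{-1} = \left(-10 + 1\right) \left(-1\right) = \left(-9\right) \left(-1\right) = 9$)
$\frac{1}{p{\left(Y \right)}} = \frac{1}{9^{2}} = \frac{1}{81}$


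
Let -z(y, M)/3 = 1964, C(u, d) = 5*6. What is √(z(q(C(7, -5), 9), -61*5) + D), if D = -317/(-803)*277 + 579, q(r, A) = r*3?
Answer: I*√3355359590/803 ≈ 72.136*I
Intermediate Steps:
C(u, d) = 30
q(r, A) = 3*r
z(y, M) = -5892 (z(y, M) = -3*1964 = -5892)
D = 552746/803 (D = -317*(-1/803)*277 + 579 = (317/803)*277 + 579 = 87809/803 + 579 = 552746/803 ≈ 688.35)
√(z(q(C(7, -5), 9), -61*5) + D) = √(-5892 + 552746/803) = √(-4178530/803) = I*√3355359590/803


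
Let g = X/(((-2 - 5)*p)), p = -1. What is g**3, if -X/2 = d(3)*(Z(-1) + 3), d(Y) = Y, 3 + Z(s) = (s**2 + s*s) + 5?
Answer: -216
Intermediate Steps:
Z(s) = 2 + 2*s**2 (Z(s) = -3 + ((s**2 + s*s) + 5) = -3 + ((s**2 + s**2) + 5) = -3 + (2*s**2 + 5) = -3 + (5 + 2*s**2) = 2 + 2*s**2)
X = -42 (X = -6*((2 + 2*(-1)**2) + 3) = -6*((2 + 2*1) + 3) = -6*((2 + 2) + 3) = -6*(4 + 3) = -6*7 = -2*21 = -42)
g = -6 (g = -42*(-1/(-2 - 5)) = -42/((-7*(-1))) = -42/7 = -42*1/7 = -6)
g**3 = (-6)**3 = -216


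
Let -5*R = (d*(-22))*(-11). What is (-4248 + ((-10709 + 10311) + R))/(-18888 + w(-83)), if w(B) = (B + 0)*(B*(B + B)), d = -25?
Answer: 1718/581231 ≈ 0.0029558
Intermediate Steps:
R = 1210 (R = -(-25*(-22))*(-11)/5 = -110*(-11) = -1/5*(-6050) = 1210)
w(B) = 2*B**3 (w(B) = B*(B*(2*B)) = B*(2*B**2) = 2*B**3)
(-4248 + ((-10709 + 10311) + R))/(-18888 + w(-83)) = (-4248 + ((-10709 + 10311) + 1210))/(-18888 + 2*(-83)**3) = (-4248 + (-398 + 1210))/(-18888 + 2*(-571787)) = (-4248 + 812)/(-18888 - 1143574) = -3436/(-1162462) = -3436*(-1/1162462) = 1718/581231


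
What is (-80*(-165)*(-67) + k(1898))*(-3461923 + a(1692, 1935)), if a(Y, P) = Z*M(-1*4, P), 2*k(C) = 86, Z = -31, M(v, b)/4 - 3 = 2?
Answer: 3062124139851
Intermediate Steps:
M(v, b) = 20 (M(v, b) = 12 + 4*2 = 12 + 8 = 20)
k(C) = 43 (k(C) = (1/2)*86 = 43)
a(Y, P) = -620 (a(Y, P) = -31*20 = -620)
(-80*(-165)*(-67) + k(1898))*(-3461923 + a(1692, 1935)) = (-80*(-165)*(-67) + 43)*(-3461923 - 620) = (13200*(-67) + 43)*(-3462543) = (-884400 + 43)*(-3462543) = -884357*(-3462543) = 3062124139851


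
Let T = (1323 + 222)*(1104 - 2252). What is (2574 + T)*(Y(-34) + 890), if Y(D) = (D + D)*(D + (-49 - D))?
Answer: -7477525092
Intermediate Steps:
Y(D) = -98*D (Y(D) = (2*D)*(-49) = -98*D)
T = -1773660 (T = 1545*(-1148) = -1773660)
(2574 + T)*(Y(-34) + 890) = (2574 - 1773660)*(-98*(-34) + 890) = -1771086*(3332 + 890) = -1771086*4222 = -7477525092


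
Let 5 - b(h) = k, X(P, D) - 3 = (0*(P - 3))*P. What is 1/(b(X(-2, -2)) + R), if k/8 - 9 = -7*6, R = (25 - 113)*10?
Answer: -1/611 ≈ -0.0016367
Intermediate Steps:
R = -880 (R = -88*10 = -880)
X(P, D) = 3 (X(P, D) = 3 + (0*(P - 3))*P = 3 + (0*(-3 + P))*P = 3 + 0*P = 3 + 0 = 3)
k = -264 (k = 72 + 8*(-7*6) = 72 + 8*(-42) = 72 - 336 = -264)
b(h) = 269 (b(h) = 5 - 1*(-264) = 5 + 264 = 269)
1/(b(X(-2, -2)) + R) = 1/(269 - 880) = 1/(-611) = -1/611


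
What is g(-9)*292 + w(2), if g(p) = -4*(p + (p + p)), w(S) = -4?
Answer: 31532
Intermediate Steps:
g(p) = -12*p (g(p) = -4*(p + 2*p) = -12*p)
g(-9)*292 + w(2) = -12*(-9)*292 - 4 = 108*292 - 4 = 31536 - 4 = 31532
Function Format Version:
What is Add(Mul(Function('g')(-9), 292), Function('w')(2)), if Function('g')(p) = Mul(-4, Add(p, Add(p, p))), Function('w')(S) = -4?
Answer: 31532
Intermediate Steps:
Function('g')(p) = Mul(-12, p) (Function('g')(p) = Mul(-4, Add(p, Mul(2, p))) = Mul(-4, Mul(3, p)) = Mul(-12, p))
Add(Mul(Function('g')(-9), 292), Function('w')(2)) = Add(Mul(Mul(-12, -9), 292), -4) = Add(Mul(108, 292), -4) = Add(31536, -4) = 31532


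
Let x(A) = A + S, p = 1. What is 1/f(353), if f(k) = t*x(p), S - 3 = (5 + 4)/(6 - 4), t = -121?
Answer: -2/2057 ≈ -0.00097229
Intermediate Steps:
S = 15/2 (S = 3 + (5 + 4)/(6 - 4) = 3 + 9/2 = 15/2 ≈ 7.5000)
x(A) = 15/2 + A (x(A) = A + 15/2 = 15/2 + A)
f(k) = -2057/2 (f(k) = -121*(15/2 + 1) = -121*17/2 = -2057/2)
1/f(353) = 1/(-2057/2) = -2/2057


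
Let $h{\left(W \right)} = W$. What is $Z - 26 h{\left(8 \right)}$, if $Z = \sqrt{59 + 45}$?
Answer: $-208 + 2 \sqrt{26} \approx -197.8$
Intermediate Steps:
$Z = 2 \sqrt{26}$ ($Z = \sqrt{104} = 2 \sqrt{26} \approx 10.198$)
$Z - 26 h{\left(8 \right)} = 2 \sqrt{26} - 208 = -208 + 2 \sqrt{26}$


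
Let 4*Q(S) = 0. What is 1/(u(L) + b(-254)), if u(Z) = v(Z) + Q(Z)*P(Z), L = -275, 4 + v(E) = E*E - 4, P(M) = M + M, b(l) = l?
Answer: 1/75363 ≈ 1.3269e-5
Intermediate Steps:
Q(S) = 0 (Q(S) = (¼)*0 = 0)
P(M) = 2*M
v(E) = -8 + E² (v(E) = -4 + (E*E - 4) = -4 + (E² - 4) = -4 + (-4 + E²) = -8 + E²)
u(Z) = -8 + Z² (u(Z) = (-8 + Z²) + 0*(2*Z) = (-8 + Z²) + 0 = -8 + Z²)
1/(u(L) + b(-254)) = 1/((-8 + (-275)²) - 254) = 1/((-8 + 75625) - 254) = 1/(75617 - 254) = 1/75363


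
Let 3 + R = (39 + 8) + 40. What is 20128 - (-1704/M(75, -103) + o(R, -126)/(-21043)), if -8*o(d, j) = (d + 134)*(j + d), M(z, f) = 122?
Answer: 51709524389/2567246 ≈ 20142.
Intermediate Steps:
R = 84 (R = -3 + ((39 + 8) + 40) = -3 + (47 + 40) = -3 + 87 = 84)
o(d, j) = -(134 + d)*(d + j)/8 (o(d, j) = -(d + 134)*(j + d)/8 = -(134 + d)*(d + j)/8)
20128 - (-1704/M(75, -103) + o(R, -126)/(-21043)) = 20128 - (-1704/122 + (-67/4*84 - 67/4*(-126) - 1/8*84**2 - 1/8*84*(-126))/(-21043)) = 20128 - (-1704*1/122 + (-1407 + 4221/2 - 1/8*7056 + 1323)*(-1/21043)) = 20128 - (-852/61 + (-1407 + 4221/2 - 882 + 1323)*(-1/21043)) = 20128 - (-852/61 + (2289/2)*(-1/21043)) = 20128 - (-852/61 - 2289/42086) = 20128 - 1*(-35996901/2567246) = 20128 + 35996901/2567246 = 51709524389/2567246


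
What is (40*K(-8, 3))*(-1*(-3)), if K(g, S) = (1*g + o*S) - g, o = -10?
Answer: -3600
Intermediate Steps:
K(g, S) = -10*S (K(g, S) = (1*g - 10*S) - g = (g - 10*S) - g = -10*S)
(40*K(-8, 3))*(-1*(-3)) = (40*(-10*3))*(-1*(-3)) = (40*(-30))*3 = -1200*3 = -3600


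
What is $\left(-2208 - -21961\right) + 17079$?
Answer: $36832$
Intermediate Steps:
$\left(-2208 - -21961\right) + 17079 = \left(-2208 + 21961\right) + 17079 = 19753 + 17079 = 36832$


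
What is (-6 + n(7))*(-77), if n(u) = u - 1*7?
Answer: 462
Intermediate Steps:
n(u) = -7 + u (n(u) = u - 7 = -7 + u)
(-6 + n(7))*(-77) = (-6 + (-7 + 7))*(-77) = (-6 + 0)*(-77) = -6*(-77) = 462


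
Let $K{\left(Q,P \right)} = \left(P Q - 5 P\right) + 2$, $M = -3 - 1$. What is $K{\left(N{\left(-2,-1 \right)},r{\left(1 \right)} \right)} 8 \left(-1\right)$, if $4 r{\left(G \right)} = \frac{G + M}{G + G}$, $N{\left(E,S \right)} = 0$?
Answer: $-31$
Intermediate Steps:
$M = -4$
$r{\left(G \right)} = \frac{-4 + G}{8 G}$ ($r{\left(G \right)} = \frac{\left(G - 4\right) \frac{1}{G + G}}{4} = \frac{\left(-4 + G\right) \frac{1}{2 G}}{4} = \frac{\frac{1}{2} \frac{1}{G} \left(-4 + G\right)}{4} = \frac{-4 + G}{8 G}$)
$K{\left(Q,P \right)} = 2 - 5 P + P Q$ ($K{\left(Q,P \right)} = \left(- 5 P + P Q\right) + 2 = 2 - 5 P + P Q$)
$K{\left(N{\left(-2,-1 \right)},r{\left(1 \right)} \right)} 8 \left(-1\right) = \left(2 - 5 \frac{-4 + 1}{8 \cdot 1} + \frac{-4 + 1}{8 \cdot 1} \cdot 0\right) 8 \left(-1\right) = \left(2 - 5 \cdot \frac{1}{8} \cdot 1 \left(-3\right) + \frac{1}{8} \cdot 1 \left(-3\right) 0\right) 8 \left(-1\right) = \left(2 - - \frac{15}{8} - 0\right) 8 \left(-1\right) = \left(2 + \frac{15}{8} + 0\right) 8 \left(-1\right) = \frac{31}{8} \cdot 8 \left(-1\right) = 31 \left(-1\right) = -31$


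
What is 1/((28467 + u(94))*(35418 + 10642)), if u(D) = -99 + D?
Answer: 1/1310959720 ≈ 7.6280e-10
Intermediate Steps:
1/((28467 + u(94))*(35418 + 10642)) = 1/((28467 + (-99 + 94))*(35418 + 10642)) = 1/((28467 - 5)*46060) = 1/(28462*46060) = 1/1310959720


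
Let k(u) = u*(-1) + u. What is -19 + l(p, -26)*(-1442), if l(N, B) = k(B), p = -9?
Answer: -19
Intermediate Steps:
k(u) = 0 (k(u) = -u + u = 0)
l(N, B) = 0
-19 + l(p, -26)*(-1442) = -19 + 0*(-1442) = -19 + 0 = -19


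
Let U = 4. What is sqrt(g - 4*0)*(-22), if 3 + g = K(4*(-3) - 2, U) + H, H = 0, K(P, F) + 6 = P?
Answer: -22*I*sqrt(23) ≈ -105.51*I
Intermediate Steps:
K(P, F) = -6 + P
g = -23 (g = -3 + ((-6 + (4*(-3) - 2)) + 0) = -3 + ((-6 + (-12 - 2)) + 0) = -3 + ((-6 - 14) + 0) = -3 + (-20 + 0) = -3 - 20 = -23)
sqrt(g - 4*0)*(-22) = sqrt(-23 - 4*0)*(-22) = sqrt(-23 + 0)*(-22) = sqrt(-23)*(-22) = (I*sqrt(23))*(-22) = -22*I*sqrt(23)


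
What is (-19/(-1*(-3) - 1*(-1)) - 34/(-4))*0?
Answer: 0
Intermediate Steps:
(-19/(-1*(-3) - 1*(-1)) - 34/(-4))*0 = (-19/(3 + 1) - 34*(-1/4))*0 = (-19/4 + 17/2)*0 = (15/4)*0 = 0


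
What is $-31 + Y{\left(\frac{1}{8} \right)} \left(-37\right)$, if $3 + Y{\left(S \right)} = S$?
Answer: $\frac{603}{8} \approx 75.375$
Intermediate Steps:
$Y{\left(S \right)} = -3 + S$
$-31 + Y{\left(\frac{1}{8} \right)} \left(-37\right) = -31 + \left(-3 + \frac{1}{8}\right) \left(-37\right) = -31 - - \frac{851}{8} = -31 + \frac{851}{8} = \frac{603}{8}$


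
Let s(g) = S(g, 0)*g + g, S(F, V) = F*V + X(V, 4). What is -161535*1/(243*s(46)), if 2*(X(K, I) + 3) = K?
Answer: 53845/7452 ≈ 7.2256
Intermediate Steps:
X(K, I) = -3 + K/2
S(F, V) = -3 + V/2 + F*V (S(F, V) = F*V + (-3 + V/2) = -3 + V/2 + F*V)
s(g) = -2*g (s(g) = (-3 + (1/2)*0 + g*0)*g + g = (-3 + 0 + 0)*g + g = -3*g + g = -2*g)
-161535*1/(243*s(46)) = -161535/(243*(-2*46)) = -161535/(243*(-92)) = -161535/(-22356) = -161535*(-1/22356) = 53845/7452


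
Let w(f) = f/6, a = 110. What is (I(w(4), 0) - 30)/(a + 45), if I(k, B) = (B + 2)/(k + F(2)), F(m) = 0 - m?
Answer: -63/310 ≈ -0.20323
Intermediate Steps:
w(f) = f/6 (w(f) = f*(⅙) = f/6)
F(m) = -m
I(k, B) = (2 + B)/(-2 + k) (I(k, B) = (B + 2)/(k - 1*2) = (2 + B)/(k - 2) = (2 + B)/(-2 + k))
(I(w(4), 0) - 30)/(a + 45) = ((2 + 0)/(-2 + (⅙)*4) - 30)/(110 + 45) = (2/(-2 + ⅔) - 30)/155 = (2/(-4/3) - 30)*(1/155) = (-¾*2 - 30)*(1/155) = (-3/2 - 30)*(1/155) = -63/2*1/155 = -63/310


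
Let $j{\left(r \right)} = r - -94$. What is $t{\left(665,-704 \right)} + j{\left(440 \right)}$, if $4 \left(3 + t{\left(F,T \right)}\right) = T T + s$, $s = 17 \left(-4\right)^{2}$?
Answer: $124503$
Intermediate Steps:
$s = 272$ ($s = 17 \cdot 16 = 272$)
$t{\left(F,T \right)} = 65 + \frac{T^{2}}{4}$ ($t{\left(F,T \right)} = -3 + \frac{T T + 272}{4} = -3 + \frac{T^{2} + 272}{4} = -3 + \frac{272 + T^{2}}{4} = -3 + \left(68 + \frac{T^{2}}{4}\right) = 65 + \frac{T^{2}}{4}$)
$j{\left(r \right)} = 94 + r$ ($j{\left(r \right)} = r + 94 = 94 + r$)
$t{\left(665,-704 \right)} + j{\left(440 \right)} = \left(65 + \frac{\left(-704\right)^{2}}{4}\right) + \left(94 + 440\right) = \left(65 + \frac{1}{4} \cdot 495616\right) + 534 = \left(65 + 123904\right) + 534 = 123969 + 534 = 124503$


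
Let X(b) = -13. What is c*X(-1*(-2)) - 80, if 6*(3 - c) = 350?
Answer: 1918/3 ≈ 639.33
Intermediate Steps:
c = -166/3 (c = 3 - 1/6*350 = 3 - 175/3 = -166/3 ≈ -55.333)
c*X(-1*(-2)) - 80 = -166/3*(-13) - 80 = 2158/3 - 80 = 1918/3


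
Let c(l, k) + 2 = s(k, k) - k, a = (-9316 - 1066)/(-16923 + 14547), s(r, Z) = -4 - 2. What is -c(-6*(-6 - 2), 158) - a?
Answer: 192017/1188 ≈ 161.63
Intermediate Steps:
s(r, Z) = -6
a = 5191/1188 (a = -10382/(-2376) = -10382*(-1/2376) = 5191/1188 ≈ 4.3695)
c(l, k) = -8 - k (c(l, k) = -2 + (-6 - k) = -8 - k)
-c(-6*(-6 - 2), 158) - a = -(-8 - 1*158) - 1*5191/1188 = -(-8 - 158) - 5191/1188 = -1*(-166) - 5191/1188 = 166 - 5191/1188 = 192017/1188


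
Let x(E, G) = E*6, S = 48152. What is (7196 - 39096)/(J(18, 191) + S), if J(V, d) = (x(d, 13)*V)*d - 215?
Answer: -580/72507 ≈ -0.0079992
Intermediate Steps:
x(E, G) = 6*E
J(V, d) = -215 + 6*V*d² (J(V, d) = ((6*d)*V)*d - 215 = (6*V*d)*d - 215 = 6*V*d² - 215 = -215 + 6*V*d²)
(7196 - 39096)/(J(18, 191) + S) = (7196 - 39096)/((-215 + 6*18*191²) + 48152) = -31900/((-215 + 6*18*36481) + 48152) = -31900/((-215 + 3939948) + 48152) = -31900/(3939733 + 48152) = -31900/3987885 = -31900*1/3987885 = -580/72507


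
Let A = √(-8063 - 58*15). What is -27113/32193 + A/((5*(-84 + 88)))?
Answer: -27113/32193 + I*√8933/20 ≈ -0.8422 + 4.7257*I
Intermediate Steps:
A = I*√8933 (A = √(-8063 - 870) = √(-8933) = I*√8933 ≈ 94.515*I)
-27113/32193 + A/((5*(-84 + 88))) = -27113/32193 + (I*√8933)/((5*(-84 + 88))) = -27113*1/32193 + (I*√8933)/((5*4)) = -27113/32193 + (I*√8933)/20 = -27113/32193 + (I*√8933)*(1/20) = -27113/32193 + I*√8933/20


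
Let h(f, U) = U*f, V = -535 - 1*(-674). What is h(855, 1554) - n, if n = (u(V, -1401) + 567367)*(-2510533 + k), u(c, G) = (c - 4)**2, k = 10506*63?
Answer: 1082558907430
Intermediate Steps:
V = 139 (V = -535 + 674 = 139)
k = 661878
u(c, G) = (-4 + c)**2
n = -1082557578760 (n = ((-4 + 139)**2 + 567367)*(-2510533 + 661878) = (135**2 + 567367)*(-1848655) = (18225 + 567367)*(-1848655) = 585592*(-1848655) = -1082557578760)
h(855, 1554) - n = 1554*855 - 1*(-1082557578760) = 1328670 + 1082557578760 = 1082558907430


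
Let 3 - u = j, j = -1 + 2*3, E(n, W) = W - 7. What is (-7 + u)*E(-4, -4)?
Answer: 99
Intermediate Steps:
E(n, W) = -7 + W
j = 5 (j = -1 + 6 = 5)
u = -2 (u = 3 - 1*5 = 3 - 5 = -2)
(-7 + u)*E(-4, -4) = (-7 - 2)*(-7 - 4) = -9*(-11) = 99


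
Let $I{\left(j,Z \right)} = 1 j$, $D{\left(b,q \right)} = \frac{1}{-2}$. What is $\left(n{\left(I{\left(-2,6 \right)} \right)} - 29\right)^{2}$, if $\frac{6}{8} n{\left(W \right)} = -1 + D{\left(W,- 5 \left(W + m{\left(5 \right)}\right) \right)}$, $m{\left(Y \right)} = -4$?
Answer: $961$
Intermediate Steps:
$D{\left(b,q \right)} = - \frac{1}{2}$
$I{\left(j,Z \right)} = j$
$n{\left(W \right)} = -2$ ($n{\left(W \right)} = \frac{4 \left(-1 - \frac{1}{2}\right)}{3} = \frac{4}{3} \left(- \frac{3}{2}\right) = -2$)
$\left(n{\left(I{\left(-2,6 \right)} \right)} - 29\right)^{2} = \left(-2 - 29\right)^{2} = \left(-31\right)^{2} = 961$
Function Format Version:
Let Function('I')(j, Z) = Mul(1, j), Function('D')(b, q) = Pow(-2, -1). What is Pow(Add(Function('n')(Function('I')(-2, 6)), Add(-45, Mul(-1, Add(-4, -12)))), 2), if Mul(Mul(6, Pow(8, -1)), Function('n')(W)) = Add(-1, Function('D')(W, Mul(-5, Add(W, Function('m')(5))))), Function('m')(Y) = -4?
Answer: 961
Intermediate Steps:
Function('D')(b, q) = Rational(-1, 2)
Function('I')(j, Z) = j
Function('n')(W) = -2 (Function('n')(W) = Mul(Rational(4, 3), Add(-1, Rational(-1, 2))) = Mul(Rational(4, 3), Rational(-3, 2)) = -2)
Pow(Add(Function('n')(Function('I')(-2, 6)), Add(-45, Mul(-1, Add(-4, -12)))), 2) = Pow(Add(-2, Add(-45, Mul(-1, Add(-4, -12)))), 2) = Pow(Add(-2, Add(-45, Mul(-1, -16))), 2) = Pow(Add(-2, Add(-45, 16)), 2) = Pow(Add(-2, -29), 2) = Pow(-31, 2) = 961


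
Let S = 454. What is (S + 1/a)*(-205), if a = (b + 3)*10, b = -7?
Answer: -744519/8 ≈ -93065.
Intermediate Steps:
a = -40 (a = (-7 + 3)*10 = -4*10 = -40)
(S + 1/a)*(-205) = (454 + 1/(-40))*(-205) = (454 - 1/40)*(-205) = (18159/40)*(-205) = -744519/8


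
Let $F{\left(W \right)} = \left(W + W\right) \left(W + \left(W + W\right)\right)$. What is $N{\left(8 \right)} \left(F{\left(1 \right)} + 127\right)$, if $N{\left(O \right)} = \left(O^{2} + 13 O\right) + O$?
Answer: $23408$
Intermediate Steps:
$N{\left(O \right)} = O^{2} + 14 O$
$F{\left(W \right)} = 6 W^{2}$ ($F{\left(W \right)} = 2 W \left(W + 2 W\right) = 2 W 3 W = 6 W^{2}$)
$N{\left(8 \right)} \left(F{\left(1 \right)} + 127\right) = 8 \left(14 + 8\right) \left(6 \cdot 1^{2} + 127\right) = 8 \cdot 22 \left(6 \cdot 1 + 127\right) = 176 \left(6 + 127\right) = 176 \cdot 133 = 23408$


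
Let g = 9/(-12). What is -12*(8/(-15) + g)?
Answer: 77/5 ≈ 15.400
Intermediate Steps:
g = -¾ (g = 9*(-1/12) = -¾ ≈ -0.75000)
-12*(8/(-15) + g) = -12*(8/(-15) - ¾) = -12*(8*(-1/15) - ¾) = -12*(-8/15 - ¾) = -12*(-77/60) = 77/5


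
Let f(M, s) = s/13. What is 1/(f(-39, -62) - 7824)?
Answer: -13/101774 ≈ -0.00012773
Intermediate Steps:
f(M, s) = s/13 (f(M, s) = s*(1/13) = s/13)
1/(f(-39, -62) - 7824) = 1/((1/13)*(-62) - 7824) = 1/(-62/13 - 7824) = 1/(-101774/13) = -13/101774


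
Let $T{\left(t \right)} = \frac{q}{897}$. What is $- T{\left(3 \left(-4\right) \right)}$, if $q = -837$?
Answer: $\frac{279}{299} \approx 0.93311$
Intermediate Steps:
$T{\left(t \right)} = - \frac{279}{299}$ ($T{\left(t \right)} = - \frac{837}{897} = \left(-837\right) \frac{1}{897} = - \frac{279}{299}$)
$- T{\left(3 \left(-4\right) \right)} = \left(-1\right) \left(- \frac{279}{299}\right) = \frac{279}{299}$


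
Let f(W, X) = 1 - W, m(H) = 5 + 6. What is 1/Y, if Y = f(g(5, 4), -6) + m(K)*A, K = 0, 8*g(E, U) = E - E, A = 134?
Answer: 1/1475 ≈ 0.00067797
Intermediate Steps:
g(E, U) = 0 (g(E, U) = (E - E)/8 = (1/8)*0 = 0)
m(H) = 11
Y = 1475 (Y = (1 - 1*0) + 11*134 = (1 + 0) + 1474 = 1 + 1474 = 1475)
1/Y = 1/1475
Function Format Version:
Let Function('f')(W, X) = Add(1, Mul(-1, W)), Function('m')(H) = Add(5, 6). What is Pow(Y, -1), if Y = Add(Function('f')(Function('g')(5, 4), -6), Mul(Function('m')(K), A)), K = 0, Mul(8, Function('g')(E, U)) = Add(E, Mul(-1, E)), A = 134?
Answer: Rational(1, 1475) ≈ 0.00067797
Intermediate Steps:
Function('g')(E, U) = 0 (Function('g')(E, U) = Mul(Rational(1, 8), Add(E, Mul(-1, E))) = Mul(Rational(1, 8), 0) = 0)
Function('m')(H) = 11
Y = 1475 (Y = Add(Add(1, Mul(-1, 0)), Mul(11, 134)) = Add(Add(1, 0), 1474) = Add(1, 1474) = 1475)
Pow(Y, -1) = Pow(1475, -1) = Rational(1, 1475)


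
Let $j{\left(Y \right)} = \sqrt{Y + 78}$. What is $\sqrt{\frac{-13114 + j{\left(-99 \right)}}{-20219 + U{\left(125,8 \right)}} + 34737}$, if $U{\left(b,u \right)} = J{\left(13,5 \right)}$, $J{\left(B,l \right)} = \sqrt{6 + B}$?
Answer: $\frac{\sqrt{702360517 - 34737 \sqrt{19} - i \sqrt{21}}}{\sqrt{20219 - \sqrt{19}}} \approx 186.38 - 6.0815 \cdot 10^{-7} i$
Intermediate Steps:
$j{\left(Y \right)} = \sqrt{78 + Y}$
$U{\left(b,u \right)} = \sqrt{19}$ ($U{\left(b,u \right)} = \sqrt{6 + 13} = \sqrt{19}$)
$\sqrt{\frac{-13114 + j{\left(-99 \right)}}{-20219 + U{\left(125,8 \right)}} + 34737} = \sqrt{\frac{-13114 + \sqrt{78 - 99}}{-20219 + \sqrt{19}} + 34737} = \sqrt{\frac{-13114 + \sqrt{-21}}{-20219 + \sqrt{19}} + 34737} = \sqrt{\frac{-13114 + i \sqrt{21}}{-20219 + \sqrt{19}} + 34737} = \sqrt{34737 + \frac{-13114 + i \sqrt{21}}{-20219 + \sqrt{19}}}$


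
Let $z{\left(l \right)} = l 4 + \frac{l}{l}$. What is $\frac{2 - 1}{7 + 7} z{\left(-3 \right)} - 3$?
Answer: $- \frac{53}{14} \approx -3.7857$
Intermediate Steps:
$z{\left(l \right)} = 1 + 4 l$ ($z{\left(l \right)} = 4 l + 1 = 1 + 4 l$)
$\frac{2 - 1}{7 + 7} z{\left(-3 \right)} - 3 = \frac{2 - 1}{7 + 7} \left(1 + 4 \left(-3\right)\right) - 3 = 1 \cdot \frac{1}{14} \left(1 - 12\right) - 3 = 1 \cdot \frac{1}{14} \left(-11\right) - 3 = \frac{1}{14} \left(-11\right) - 3 = - \frac{11}{14} - 3 = - \frac{53}{14}$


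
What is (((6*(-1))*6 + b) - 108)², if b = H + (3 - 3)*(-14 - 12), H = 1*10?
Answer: 17956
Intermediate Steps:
H = 10
b = 10 (b = 10 + (3 - 3)*(-14 - 12) = 10 + 0*(-26) = 10 + 0 = 10)
(((6*(-1))*6 + b) - 108)² = (((6*(-1))*6 + 10) - 108)² = ((-6*6 + 10) - 108)² = ((-36 + 10) - 108)² = (-26 - 108)² = (-134)² = 17956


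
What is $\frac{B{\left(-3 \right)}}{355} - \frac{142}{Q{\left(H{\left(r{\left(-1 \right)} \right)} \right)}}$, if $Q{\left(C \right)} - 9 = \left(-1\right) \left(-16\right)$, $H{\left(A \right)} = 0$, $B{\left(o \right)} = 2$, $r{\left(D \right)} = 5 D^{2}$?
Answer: $- \frac{10072}{1775} \approx -5.6744$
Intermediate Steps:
$Q{\left(C \right)} = 25$ ($Q{\left(C \right)} = 9 - -16 = 9 + 16 = 25$)
$\frac{B{\left(-3 \right)}}{355} - \frac{142}{Q{\left(H{\left(r{\left(-1 \right)} \right)} \right)}} = \frac{2}{355} - \frac{142}{25} = - \frac{10072}{1775}$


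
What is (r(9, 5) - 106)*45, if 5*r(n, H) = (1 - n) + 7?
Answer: -4779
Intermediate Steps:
r(n, H) = 8/5 - n/5 (r(n, H) = ((1 - n) + 7)/5 = (8 - n)/5 = 8/5 - n/5)
(r(9, 5) - 106)*45 = ((8/5 - 1/5*9) - 106)*45 = ((8/5 - 9/5) - 106)*45 = (-1/5 - 106)*45 = -531/5*45 = -4779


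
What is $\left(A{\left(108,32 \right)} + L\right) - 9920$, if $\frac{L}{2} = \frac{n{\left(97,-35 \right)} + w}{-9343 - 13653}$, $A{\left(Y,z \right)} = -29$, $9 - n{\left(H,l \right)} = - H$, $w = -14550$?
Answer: $- \frac{57189579}{5749} \approx -9947.8$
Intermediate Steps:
$n{\left(H,l \right)} = 9 + H$ ($n{\left(H,l \right)} = 9 - - H = 9 + H$)
$L = \frac{7222}{5749}$ ($L = 2 \frac{\left(9 + 97\right) - 14550}{-9343 - 13653} = 2 \frac{106 - 14550}{-22996} = 2 \left(\left(-14444\right) \left(- \frac{1}{22996}\right)\right) = 2 \cdot \frac{3611}{5749} = \frac{7222}{5749} \approx 1.2562$)
$\left(A{\left(108,32 \right)} + L\right) - 9920 = \left(-29 + \frac{7222}{5749}\right) - 9920 = - \frac{159499}{5749} - 9920 = - \frac{57189579}{5749}$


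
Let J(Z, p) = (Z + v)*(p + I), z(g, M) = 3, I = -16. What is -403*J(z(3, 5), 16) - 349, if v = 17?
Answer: -349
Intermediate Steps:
J(Z, p) = (-16 + p)*(17 + Z) (J(Z, p) = (Z + 17)*(p - 16) = (17 + Z)*(-16 + p) = (-16 + p)*(17 + Z))
-403*J(z(3, 5), 16) - 349 = -403*(-272 - 16*3 + 17*16 + 3*16) - 349 = -403*(-272 - 48 + 272 + 48) - 349 = -403*0 - 349 = 0 - 349 = -349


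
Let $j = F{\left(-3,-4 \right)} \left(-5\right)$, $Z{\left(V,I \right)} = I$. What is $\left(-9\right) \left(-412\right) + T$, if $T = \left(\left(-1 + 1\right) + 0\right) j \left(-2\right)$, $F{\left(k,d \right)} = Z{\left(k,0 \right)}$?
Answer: $3708$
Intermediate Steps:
$F{\left(k,d \right)} = 0$
$j = 0$ ($j = 0 \left(-5\right) = 0$)
$T = 0$ ($T = \left(\left(-1 + 1\right) + 0\right) 0 \left(-2\right) = \left(0 + 0\right) 0 \left(-2\right) = 0 \cdot 0 \left(-2\right) = 0 \left(-2\right) = 0$)
$\left(-9\right) \left(-412\right) + T = \left(-9\right) \left(-412\right) + 0 = 3708 + 0 = 3708$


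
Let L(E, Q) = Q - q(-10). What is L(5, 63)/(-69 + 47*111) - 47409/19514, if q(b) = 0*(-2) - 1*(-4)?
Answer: -11041373/4566276 ≈ -2.4180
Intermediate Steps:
q(b) = 4 (q(b) = 0 + 4 = 4)
L(E, Q) = -4 + Q (L(E, Q) = Q - 1*4 = Q - 4 = -4 + Q)
L(5, 63)/(-69 + 47*111) - 47409/19514 = (-4 + 63)/(-69 + 47*111) - 47409/19514 = 59/(-69 + 5217) - 47409*1/19514 = 59/5148 - 47409/19514 = -11041373/4566276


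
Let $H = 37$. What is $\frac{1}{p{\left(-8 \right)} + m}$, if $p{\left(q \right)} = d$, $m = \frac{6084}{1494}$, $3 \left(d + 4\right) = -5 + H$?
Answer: $\frac{249}{2674} \approx 0.093119$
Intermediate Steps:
$d = \frac{20}{3}$ ($d = -4 + \frac{-5 + 37}{3} = -4 + \frac{1}{3} \cdot 32 = -4 + \frac{32}{3} = \frac{20}{3} \approx 6.6667$)
$m = \frac{338}{83}$ ($m = 6084 \cdot \frac{1}{1494} = \frac{338}{83} \approx 4.0723$)
$p{\left(q \right)} = \frac{20}{3}$
$\frac{1}{p{\left(-8 \right)} + m} = \frac{1}{\frac{20}{3} + \frac{338}{83}} = \frac{1}{\frac{2674}{249}} = \frac{249}{2674}$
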